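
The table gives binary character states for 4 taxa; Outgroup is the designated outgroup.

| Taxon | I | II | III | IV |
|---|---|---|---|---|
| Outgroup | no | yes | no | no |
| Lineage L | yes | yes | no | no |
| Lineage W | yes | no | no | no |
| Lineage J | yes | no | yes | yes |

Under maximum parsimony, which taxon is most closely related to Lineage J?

Lineage W

Character polarity is set by the outgroup: the derived state is whichever differs from the outgroup's state, so for II the derived state is 'no', and for the remaining characters it is 'yes'.
All ingroup taxa share the derived state 'yes' for I; it defines the ingroup but does not resolve relationships within it.
II: derived state 'no' in Lineage J and Lineage W only — synapomorphy for {Lineage J, Lineage W}.
III (derived state 'yes') is unique to Lineage J (autapomorphy; uninformative for grouping).
IV: derived state 'yes' in Lineage J only — an autapomorphy, so it tells us nothing about relationships among taxa.
Most parsimonious ingroup topology: (Lineage L,(Lineage W,Lineage J)).
Lineage J and Lineage W form a cherry on this tree, so they are sister taxa.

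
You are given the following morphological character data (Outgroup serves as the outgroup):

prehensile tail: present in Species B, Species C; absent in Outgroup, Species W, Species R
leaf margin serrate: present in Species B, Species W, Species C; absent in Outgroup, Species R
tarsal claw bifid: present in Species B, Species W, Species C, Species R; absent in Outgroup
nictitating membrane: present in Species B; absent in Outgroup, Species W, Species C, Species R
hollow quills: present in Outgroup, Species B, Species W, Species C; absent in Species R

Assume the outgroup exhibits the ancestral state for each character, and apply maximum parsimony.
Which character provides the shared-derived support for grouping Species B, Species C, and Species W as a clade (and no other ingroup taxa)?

Character polarity is set by the outgroup: the derived state is whichever differs from the outgroup's state, so for hollow quills the derived state is 'absent', and for the remaining characters it is 'present'.
prehensile tail: derived state 'present' in Species B and Species C only — synapomorphy for {Species B, Species C}.
leaf margin serrate: derived state 'present' in Species B, Species C, and Species W only — synapomorphy for {Species B, Species C, Species W}.
tarsal claw bifid (derived state 'present') is shared by all ingroup taxa — unites the whole ingroup.
nictitating membrane (derived state 'present') is unique to Species B (autapomorphy; uninformative for grouping).
hollow quills: derived state 'absent' in Species R only — an autapomorphy, so it tells us nothing about relationships among taxa.
Most parsimonious ingroup topology: (((Species B,Species C),Species W),Species R).
The clade {Species B, Species C, Species W} is supported by leaf margin serrate: its derived state 'present' occurs in exactly those taxa and in no other taxon (including the outgroup).

leaf margin serrate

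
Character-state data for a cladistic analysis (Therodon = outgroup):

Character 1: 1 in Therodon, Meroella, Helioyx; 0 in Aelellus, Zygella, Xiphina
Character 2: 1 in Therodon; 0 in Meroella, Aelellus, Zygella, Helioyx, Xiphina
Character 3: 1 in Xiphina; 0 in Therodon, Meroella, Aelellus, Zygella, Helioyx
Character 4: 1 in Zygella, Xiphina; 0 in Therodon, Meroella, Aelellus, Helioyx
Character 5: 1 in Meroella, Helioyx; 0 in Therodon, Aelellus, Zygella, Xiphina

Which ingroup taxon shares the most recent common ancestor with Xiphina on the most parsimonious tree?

Character polarity is set by the outgroup: the derived state is whichever differs from the outgroup's state, so for Character 1, Character 2 the derived state is '0', and for the remaining characters it is '1'.
Character 1: derived state '0' in Aelellus, Xiphina, and Zygella only — synapomorphy for {Aelellus, Xiphina, Zygella}.
Character 2 (derived state '0') is shared by all ingroup taxa — unites the whole ingroup.
Character 3: derived state '1' in Xiphina only — an autapomorphy, so it tells us nothing about relationships among taxa.
Only Xiphina and Zygella show the derived state '1' for Character 4, supporting them as a clade.
Only Helioyx and Meroella show the derived state '1' for Character 5, supporting them as a clade.
Most parsimonious ingroup topology: ((Meroella,Helioyx),(Aelellus,(Zygella,Xiphina))).
Xiphina and Zygella form a cherry on this tree, so they are sister taxa.

Zygella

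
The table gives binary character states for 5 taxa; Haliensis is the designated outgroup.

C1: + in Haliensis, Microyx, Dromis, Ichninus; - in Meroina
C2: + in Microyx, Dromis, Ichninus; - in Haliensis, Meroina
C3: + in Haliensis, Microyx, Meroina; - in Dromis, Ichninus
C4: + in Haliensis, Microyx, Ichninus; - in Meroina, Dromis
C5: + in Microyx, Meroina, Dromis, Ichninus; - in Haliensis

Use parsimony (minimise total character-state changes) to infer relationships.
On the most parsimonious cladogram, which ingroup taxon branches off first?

Character polarity is set by the outgroup: the derived state is whichever differs from the outgroup's state, so for C1, C3, C4 the derived state is '-', and for the remaining characters it is '+'.
C1 (derived state '-') is unique to Meroina (autapomorphy; uninformative for grouping).
C2: derived state '+' in Dromis, Ichninus, and Microyx only — synapomorphy for {Dromis, Ichninus, Microyx}.
C3: derived state '-' in Dromis and Ichninus only — synapomorphy for {Dromis, Ichninus}.
C4 (state '-') occurs in Dromis and Meroina but conflicts with the nesting implied by the other characters — most parsimoniously interpreted as homoplasy.
All ingroup taxa share the derived state '+' for C5; it defines the ingroup but does not resolve relationships within it.
Most parsimonious ingroup topology: ((Microyx,(Dromis,Ichninus)),Meroina).
Meroina is sister to the clade containing all other ingroup taxa, so it is the earliest-diverging (most basal) ingroup lineage.

Meroina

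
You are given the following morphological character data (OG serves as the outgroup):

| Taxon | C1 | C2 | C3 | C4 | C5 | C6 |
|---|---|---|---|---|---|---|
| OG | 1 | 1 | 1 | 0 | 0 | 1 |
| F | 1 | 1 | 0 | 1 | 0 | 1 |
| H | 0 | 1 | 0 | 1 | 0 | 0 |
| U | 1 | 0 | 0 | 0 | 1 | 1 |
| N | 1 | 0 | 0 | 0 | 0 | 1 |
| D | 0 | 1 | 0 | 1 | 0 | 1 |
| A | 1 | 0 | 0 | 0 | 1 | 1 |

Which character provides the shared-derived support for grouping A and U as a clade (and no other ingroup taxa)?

Character polarity is set by the outgroup: the derived state is whichever differs from the outgroup's state, so for C1, C2, C3, C6 the derived state is '0', and for the remaining characters it is '1'.
C1 (derived state '0') is shared by D and H — a synapomorphy uniting that clade.
C2 (derived state '0') is shared by A, N, and U — a synapomorphy uniting that clade.
All ingroup taxa share the derived state '0' for C3; it defines the ingroup but does not resolve relationships within it.
C4 (derived state '1') is shared by D, F, and H — a synapomorphy uniting that clade.
Only A and U show the derived state '1' for C5, supporting them as a clade.
C6: derived state '0' in H only — an autapomorphy, so it tells us nothing about relationships among taxa.
Most parsimonious ingroup topology: ((F,(H,D)),((U,A),N)).
The clade {A, U} is supported by C5: its derived state '1' occurs in exactly those taxa and in no other taxon (including the outgroup).

C5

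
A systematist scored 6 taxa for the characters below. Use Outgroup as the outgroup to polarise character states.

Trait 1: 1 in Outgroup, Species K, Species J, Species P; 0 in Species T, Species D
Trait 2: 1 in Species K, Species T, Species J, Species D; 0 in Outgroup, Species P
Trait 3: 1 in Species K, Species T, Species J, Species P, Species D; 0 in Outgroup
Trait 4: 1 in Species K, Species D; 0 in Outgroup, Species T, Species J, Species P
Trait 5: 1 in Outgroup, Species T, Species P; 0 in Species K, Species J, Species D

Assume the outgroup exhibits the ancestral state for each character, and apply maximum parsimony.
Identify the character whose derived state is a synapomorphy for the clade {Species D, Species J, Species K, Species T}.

Character polarity is set by the outgroup: the derived state is whichever differs from the outgroup's state, so for Trait 1, Trait 5 the derived state is '0', and for the remaining characters it is '1'.
Trait 1 (state '0') occurs in Species D and Species T but conflicts with the nesting implied by the other characters — most parsimoniously interpreted as homoplasy.
Trait 2 (derived state '1') is shared by Species D, Species J, Species K, and Species T — a synapomorphy uniting that clade.
All ingroup taxa share the derived state '1' for Trait 3; it defines the ingroup but does not resolve relationships within it.
Trait 4 (derived state '1') is shared by Species D and Species K — a synapomorphy uniting that clade.
Trait 5 (derived state '0') is shared by Species D, Species J, and Species K — a synapomorphy uniting that clade.
Most parsimonious ingroup topology: ((((Species K,Species D),Species J),Species T),Species P).
The clade {Species D, Species J, Species K, Species T} is supported by Trait 2: its derived state '1' occurs in exactly those taxa and in no other taxon (including the outgroup).

Trait 2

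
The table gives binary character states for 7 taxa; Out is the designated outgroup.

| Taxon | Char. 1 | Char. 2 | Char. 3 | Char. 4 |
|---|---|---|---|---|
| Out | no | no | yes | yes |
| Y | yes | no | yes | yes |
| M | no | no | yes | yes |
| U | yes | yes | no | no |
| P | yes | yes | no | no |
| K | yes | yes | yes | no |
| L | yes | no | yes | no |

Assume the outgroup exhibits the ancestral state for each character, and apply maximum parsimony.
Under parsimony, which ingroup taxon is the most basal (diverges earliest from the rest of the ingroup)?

M

Character polarity is set by the outgroup: the derived state is whichever differs from the outgroup's state, so for Char. 3, Char. 4 the derived state is 'no', and for the remaining characters it is 'yes'.
Char. 1 (derived state 'yes') is shared by K, L, P, U, and Y — a synapomorphy uniting that clade.
Only K, P, and U show the derived state 'yes' for Char. 2, supporting them as a clade.
Char. 3: derived state 'no' in P and U only — synapomorphy for {P, U}.
Char. 4 (derived state 'no') is shared by K, L, P, and U — a synapomorphy uniting that clade.
Most parsimonious ingroup topology: ((Y,(((U,P),K),L)),M).
M is sister to the clade containing all other ingroup taxa, so it is the earliest-diverging (most basal) ingroup lineage.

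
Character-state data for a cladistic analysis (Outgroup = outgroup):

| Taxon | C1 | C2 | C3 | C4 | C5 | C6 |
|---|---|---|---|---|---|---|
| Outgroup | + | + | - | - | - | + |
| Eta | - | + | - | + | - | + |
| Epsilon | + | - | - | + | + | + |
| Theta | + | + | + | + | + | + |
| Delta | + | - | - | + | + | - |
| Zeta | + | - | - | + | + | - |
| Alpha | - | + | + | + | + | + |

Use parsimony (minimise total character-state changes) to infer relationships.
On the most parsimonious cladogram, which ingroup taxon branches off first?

Character polarity is set by the outgroup: the derived state is whichever differs from the outgroup's state, so for C1, C2, C6 the derived state is '-', and for the remaining characters it is '+'.
C1 groups Alpha and Eta, which is incompatible with the clades supported by the remaining characters; treating it as convergent (homoplasy) costs fewer steps than any alternative tree.
C2 (derived state '-') is shared by Delta, Epsilon, and Zeta — a synapomorphy uniting that clade.
Only Alpha and Theta show the derived state '+' for C3, supporting them as a clade.
C4 (derived state '+') is shared by all ingroup taxa — unites the whole ingroup.
C5 (derived state '+') is shared by Alpha, Delta, Epsilon, Theta, and Zeta — a synapomorphy uniting that clade.
Only Delta and Zeta show the derived state '-' for C6, supporting them as a clade.
Most parsimonious ingroup topology: (Eta,((Epsilon,(Delta,Zeta)),(Theta,Alpha))).
Eta is sister to the clade containing all other ingroup taxa, so it is the earliest-diverging (most basal) ingroup lineage.

Eta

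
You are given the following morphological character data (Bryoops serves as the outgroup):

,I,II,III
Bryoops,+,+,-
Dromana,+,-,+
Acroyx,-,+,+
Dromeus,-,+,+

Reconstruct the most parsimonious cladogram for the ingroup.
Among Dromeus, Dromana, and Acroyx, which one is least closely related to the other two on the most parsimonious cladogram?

Character polarity is set by the outgroup: the derived state is whichever differs from the outgroup's state, so for I, II the derived state is '-', and for the remaining characters it is '+'.
I: derived state '-' in Acroyx and Dromeus only — synapomorphy for {Acroyx, Dromeus}.
II (derived state '-') is unique to Dromana (autapomorphy; uninformative for grouping).
All ingroup taxa share the derived state '+' for III; it defines the ingroup but does not resolve relationships within it.
Most parsimonious ingroup topology: (Dromana,(Acroyx,Dromeus)).
Acroyx and Dromeus share a more recent common ancestor with each other than either does with Dromana, so Dromana is the least closely related of the three.

Dromana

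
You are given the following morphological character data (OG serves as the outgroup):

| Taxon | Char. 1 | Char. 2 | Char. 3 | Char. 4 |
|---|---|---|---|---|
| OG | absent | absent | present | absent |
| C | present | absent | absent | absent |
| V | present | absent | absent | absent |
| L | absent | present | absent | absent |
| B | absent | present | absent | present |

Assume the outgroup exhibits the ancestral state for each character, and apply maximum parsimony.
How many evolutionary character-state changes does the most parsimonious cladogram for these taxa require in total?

4

Character polarity is set by the outgroup: the derived state is whichever differs from the outgroup's state, so for Char. 3 the derived state is 'absent', and for the remaining characters it is 'present'.
Char. 1: derived state 'present' in C and V only — synapomorphy for {C, V}.
Char. 2: derived state 'present' in B and L only — synapomorphy for {B, L}.
All ingroup taxa share the derived state 'absent' for Char. 3; it defines the ingroup but does not resolve relationships within it.
Char. 4: derived state 'present' in B only — an autapomorphy, so it tells us nothing about relationships among taxa.
Most parsimonious ingroup topology: ((C,V),(L,B)).
Changes per character on this tree: Char. 1: 1; Char. 2: 1; Char. 3: 1; Char. 4: 1.
Total = 4.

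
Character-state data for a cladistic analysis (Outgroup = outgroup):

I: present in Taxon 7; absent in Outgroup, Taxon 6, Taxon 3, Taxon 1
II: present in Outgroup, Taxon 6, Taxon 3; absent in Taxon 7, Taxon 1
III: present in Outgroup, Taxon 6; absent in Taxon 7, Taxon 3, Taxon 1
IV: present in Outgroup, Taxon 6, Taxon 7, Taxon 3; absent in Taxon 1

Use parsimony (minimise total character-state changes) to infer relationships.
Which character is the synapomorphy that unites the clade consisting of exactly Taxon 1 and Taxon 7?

II

Character polarity is set by the outgroup: the derived state is whichever differs from the outgroup's state, so for II, III, IV the derived state is 'absent', and for the remaining characters it is 'present'.
I: derived state 'present' in Taxon 7 only — an autapomorphy, so it tells us nothing about relationships among taxa.
II (derived state 'absent') is shared by Taxon 1 and Taxon 7 — a synapomorphy uniting that clade.
Only Taxon 1, Taxon 3, and Taxon 7 show the derived state 'absent' for III, supporting them as a clade.
IV (derived state 'absent') is unique to Taxon 1 (autapomorphy; uninformative for grouping).
Most parsimonious ingroup topology: (Taxon 6,((Taxon 7,Taxon 1),Taxon 3)).
The clade {Taxon 1, Taxon 7} is supported by II: its derived state 'absent' occurs in exactly those taxa and in no other taxon (including the outgroup).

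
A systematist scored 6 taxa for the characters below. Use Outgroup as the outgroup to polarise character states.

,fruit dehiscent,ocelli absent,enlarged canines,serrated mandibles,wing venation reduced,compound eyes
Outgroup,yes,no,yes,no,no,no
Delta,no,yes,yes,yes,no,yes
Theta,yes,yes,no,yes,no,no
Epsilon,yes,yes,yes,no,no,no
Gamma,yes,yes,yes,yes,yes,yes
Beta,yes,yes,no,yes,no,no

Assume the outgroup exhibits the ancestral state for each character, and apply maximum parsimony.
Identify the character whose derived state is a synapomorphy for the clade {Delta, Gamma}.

compound eyes

Character polarity is set by the outgroup: the derived state is whichever differs from the outgroup's state, so for fruit dehiscent, enlarged canines the derived state is 'no', and for the remaining characters it is 'yes'.
fruit dehiscent: derived state 'no' in Delta only — an autapomorphy, so it tells us nothing about relationships among taxa.
All ingroup taxa share the derived state 'yes' for ocelli absent; it defines the ingroup but does not resolve relationships within it.
Only Beta and Theta show the derived state 'no' for enlarged canines, supporting them as a clade.
Only Beta, Delta, Gamma, and Theta show the derived state 'yes' for serrated mandibles, supporting them as a clade.
wing venation reduced (derived state 'yes') is unique to Gamma (autapomorphy; uninformative for grouping).
Only Delta and Gamma show the derived state 'yes' for compound eyes, supporting them as a clade.
Most parsimonious ingroup topology: (((Delta,Gamma),(Theta,Beta)),Epsilon).
The clade {Delta, Gamma} is supported by compound eyes: its derived state 'yes' occurs in exactly those taxa and in no other taxon (including the outgroup).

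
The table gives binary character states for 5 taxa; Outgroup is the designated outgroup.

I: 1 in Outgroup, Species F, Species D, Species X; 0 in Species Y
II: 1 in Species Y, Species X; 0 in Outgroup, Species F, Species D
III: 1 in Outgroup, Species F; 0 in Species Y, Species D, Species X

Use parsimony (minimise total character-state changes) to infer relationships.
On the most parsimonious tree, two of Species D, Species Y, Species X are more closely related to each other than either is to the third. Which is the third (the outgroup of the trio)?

Character polarity is set by the outgroup: the derived state is whichever differs from the outgroup's state, so for I, III the derived state is '0', and for the remaining characters it is '1'.
I (derived state '0') is unique to Species Y (autapomorphy; uninformative for grouping).
II (derived state '1') is shared by Species X and Species Y — a synapomorphy uniting that clade.
III (derived state '0') is shared by Species D, Species X, and Species Y — a synapomorphy uniting that clade.
Most parsimonious ingroup topology: (((Species X,Species Y),Species D),Species F).
Species Y and Species X share a more recent common ancestor with each other than either does with Species D, so Species D is the least closely related of the three.

Species D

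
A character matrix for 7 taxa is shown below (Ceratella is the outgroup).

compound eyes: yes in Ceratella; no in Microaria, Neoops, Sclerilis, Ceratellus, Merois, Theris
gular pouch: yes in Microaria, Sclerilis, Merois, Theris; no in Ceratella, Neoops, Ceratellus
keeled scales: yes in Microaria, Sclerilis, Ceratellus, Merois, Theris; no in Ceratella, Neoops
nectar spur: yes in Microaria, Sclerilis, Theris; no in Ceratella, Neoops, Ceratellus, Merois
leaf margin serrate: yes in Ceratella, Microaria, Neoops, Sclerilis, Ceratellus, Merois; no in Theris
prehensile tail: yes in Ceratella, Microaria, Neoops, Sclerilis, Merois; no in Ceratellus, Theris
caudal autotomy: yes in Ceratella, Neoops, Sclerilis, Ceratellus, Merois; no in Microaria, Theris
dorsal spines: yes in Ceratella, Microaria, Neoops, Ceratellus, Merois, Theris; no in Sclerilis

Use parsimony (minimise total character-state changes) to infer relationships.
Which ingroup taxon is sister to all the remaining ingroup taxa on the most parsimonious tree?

Neoops

Character polarity is set by the outgroup: the derived state is whichever differs from the outgroup's state, so for compound eyes, leaf margin serrate, prehensile tail, caudal autotomy, dorsal spines the derived state is 'no', and for the remaining characters it is 'yes'.
All ingroup taxa share the derived state 'no' for compound eyes; it defines the ingroup but does not resolve relationships within it.
gular pouch (derived state 'yes') is shared by Merois, Microaria, Sclerilis, and Theris — a synapomorphy uniting that clade.
keeled scales: derived state 'yes' in Ceratellus, Merois, Microaria, Sclerilis, and Theris only — synapomorphy for {Ceratellus, Merois, Microaria, Sclerilis, Theris}.
nectar spur (derived state 'yes') is shared by Microaria, Sclerilis, and Theris — a synapomorphy uniting that clade.
leaf margin serrate: derived state 'no' in Theris only — an autapomorphy, so it tells us nothing about relationships among taxa.
prehensile tail groups Ceratellus and Theris, which is incompatible with the clades supported by the remaining characters; treating it as convergent (homoplasy) costs fewer steps than any alternative tree.
caudal autotomy: derived state 'no' in Microaria and Theris only — synapomorphy for {Microaria, Theris}.
dorsal spines (derived state 'no') is unique to Sclerilis (autapomorphy; uninformative for grouping).
Most parsimonious ingroup topology: (((((Microaria,Theris),Sclerilis),Merois),Ceratellus),Neoops).
Neoops is sister to the clade containing all other ingroup taxa, so it is the earliest-diverging (most basal) ingroup lineage.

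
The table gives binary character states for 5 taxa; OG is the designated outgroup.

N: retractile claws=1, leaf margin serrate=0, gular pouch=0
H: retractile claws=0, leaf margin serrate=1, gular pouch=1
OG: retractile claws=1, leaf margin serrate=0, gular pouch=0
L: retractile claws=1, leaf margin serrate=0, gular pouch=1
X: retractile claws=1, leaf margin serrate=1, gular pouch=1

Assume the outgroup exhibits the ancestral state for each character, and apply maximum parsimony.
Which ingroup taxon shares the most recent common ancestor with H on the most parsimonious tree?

Character polarity is set by the outgroup: the derived state is whichever differs from the outgroup's state, so for retractile claws the derived state is '0', and for the remaining characters it is '1'.
retractile claws (derived state '0') is unique to H (autapomorphy; uninformative for grouping).
leaf margin serrate (derived state '1') is shared by H and X — a synapomorphy uniting that clade.
gular pouch: derived state '1' in H, L, and X only — synapomorphy for {H, L, X}.
Most parsimonious ingroup topology: (N,((H,X),L)).
H and X form a cherry on this tree, so they are sister taxa.

X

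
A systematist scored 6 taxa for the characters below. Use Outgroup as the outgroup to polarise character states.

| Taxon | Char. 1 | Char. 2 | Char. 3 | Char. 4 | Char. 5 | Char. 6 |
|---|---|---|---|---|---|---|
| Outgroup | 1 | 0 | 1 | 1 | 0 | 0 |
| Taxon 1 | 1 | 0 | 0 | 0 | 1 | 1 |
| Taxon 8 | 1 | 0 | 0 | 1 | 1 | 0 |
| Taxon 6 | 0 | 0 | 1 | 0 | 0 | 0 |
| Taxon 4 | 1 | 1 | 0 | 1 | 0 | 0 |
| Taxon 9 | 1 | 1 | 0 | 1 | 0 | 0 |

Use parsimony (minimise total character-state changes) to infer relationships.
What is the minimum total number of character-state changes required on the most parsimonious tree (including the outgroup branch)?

Character polarity is set by the outgroup: the derived state is whichever differs from the outgroup's state, so for Char. 1, Char. 3, Char. 4 the derived state is '0', and for the remaining characters it is '1'.
Char. 1: derived state '0' in Taxon 6 only — an autapomorphy, so it tells us nothing about relationships among taxa.
Only Taxon 4 and Taxon 9 show the derived state '1' for Char. 2, supporting them as a clade.
Only Taxon 1, Taxon 4, Taxon 8, and Taxon 9 show the derived state '0' for Char. 3, supporting them as a clade.
Char. 4 groups Taxon 1 and Taxon 6, which is incompatible with the clades supported by the remaining characters; treating it as convergent (homoplasy) costs fewer steps than any alternative tree.
Only Taxon 1 and Taxon 8 show the derived state '1' for Char. 5, supporting them as a clade.
Char. 6 (derived state '1') is unique to Taxon 1 (autapomorphy; uninformative for grouping).
Most parsimonious ingroup topology: (((Taxon 1,Taxon 8),(Taxon 4,Taxon 9)),Taxon 6).
Changes per character on this tree: Char. 1: 1; Char. 2: 1; Char. 3: 1; Char. 4: 2; Char. 5: 1; Char. 6: 1.
Total = 7.

7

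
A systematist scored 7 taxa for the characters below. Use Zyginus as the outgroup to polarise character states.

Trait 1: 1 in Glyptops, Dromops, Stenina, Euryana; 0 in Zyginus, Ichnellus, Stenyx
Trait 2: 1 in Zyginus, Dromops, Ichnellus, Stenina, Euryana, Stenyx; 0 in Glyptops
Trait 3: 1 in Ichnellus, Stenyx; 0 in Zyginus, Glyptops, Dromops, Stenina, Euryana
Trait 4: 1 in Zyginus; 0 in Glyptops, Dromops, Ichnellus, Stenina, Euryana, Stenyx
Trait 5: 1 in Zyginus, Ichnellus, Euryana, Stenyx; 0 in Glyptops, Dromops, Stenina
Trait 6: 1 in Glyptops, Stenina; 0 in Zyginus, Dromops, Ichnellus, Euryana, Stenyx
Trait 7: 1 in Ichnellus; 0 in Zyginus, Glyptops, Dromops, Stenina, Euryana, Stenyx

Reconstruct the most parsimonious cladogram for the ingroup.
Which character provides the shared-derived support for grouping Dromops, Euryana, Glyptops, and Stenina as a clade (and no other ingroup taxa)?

Character polarity is set by the outgroup: the derived state is whichever differs from the outgroup's state, so for Trait 2, Trait 4, Trait 5 the derived state is '0', and for the remaining characters it is '1'.
Trait 1 (derived state '1') is shared by Dromops, Euryana, Glyptops, and Stenina — a synapomorphy uniting that clade.
Trait 2 (derived state '0') is unique to Glyptops (autapomorphy; uninformative for grouping).
Trait 3: derived state '1' in Ichnellus and Stenyx only — synapomorphy for {Ichnellus, Stenyx}.
Trait 4 (derived state '0') is shared by all ingroup taxa — unites the whole ingroup.
Trait 5 (derived state '0') is shared by Dromops, Glyptops, and Stenina — a synapomorphy uniting that clade.
Trait 6 (derived state '1') is shared by Glyptops and Stenina — a synapomorphy uniting that clade.
Trait 7 (derived state '1') is unique to Ichnellus (autapomorphy; uninformative for grouping).
Most parsimonious ingroup topology: ((Stenyx,Ichnellus),(((Glyptops,Stenina),Dromops),Euryana)).
The clade {Dromops, Euryana, Glyptops, Stenina} is supported by Trait 1: its derived state '1' occurs in exactly those taxa and in no other taxon (including the outgroup).

Trait 1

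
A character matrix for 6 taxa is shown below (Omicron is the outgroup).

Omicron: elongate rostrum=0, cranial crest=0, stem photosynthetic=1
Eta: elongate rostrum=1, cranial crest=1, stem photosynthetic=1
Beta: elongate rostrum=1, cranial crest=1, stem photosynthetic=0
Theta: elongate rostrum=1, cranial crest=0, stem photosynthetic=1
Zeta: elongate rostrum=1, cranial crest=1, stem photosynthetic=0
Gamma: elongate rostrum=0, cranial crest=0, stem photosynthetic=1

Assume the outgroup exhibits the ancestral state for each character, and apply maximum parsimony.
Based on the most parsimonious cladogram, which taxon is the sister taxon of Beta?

Character polarity is set by the outgroup: the derived state is whichever differs from the outgroup's state, so for stem photosynthetic the derived state is '0', and for the remaining characters it is '1'.
elongate rostrum: derived state '1' in Beta, Eta, Theta, and Zeta only — synapomorphy for {Beta, Eta, Theta, Zeta}.
cranial crest (derived state '1') is shared by Beta, Eta, and Zeta — a synapomorphy uniting that clade.
stem photosynthetic: derived state '0' in Beta and Zeta only — synapomorphy for {Beta, Zeta}.
Most parsimonious ingroup topology: (((Eta,(Beta,Zeta)),Theta),Gamma).
Beta and Zeta form a cherry on this tree, so they are sister taxa.

Zeta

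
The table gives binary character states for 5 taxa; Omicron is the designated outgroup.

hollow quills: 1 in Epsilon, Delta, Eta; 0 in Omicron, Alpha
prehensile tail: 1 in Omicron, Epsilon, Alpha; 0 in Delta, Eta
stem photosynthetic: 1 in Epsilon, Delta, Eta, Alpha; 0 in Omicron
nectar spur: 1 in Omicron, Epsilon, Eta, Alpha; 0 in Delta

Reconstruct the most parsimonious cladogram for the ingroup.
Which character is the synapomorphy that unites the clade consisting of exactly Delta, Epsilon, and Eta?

hollow quills

Character polarity is set by the outgroup: the derived state is whichever differs from the outgroup's state, so for prehensile tail, nectar spur the derived state is '0', and for the remaining characters it is '1'.
hollow quills (derived state '1') is shared by Delta, Epsilon, and Eta — a synapomorphy uniting that clade.
prehensile tail: derived state '0' in Delta and Eta only — synapomorphy for {Delta, Eta}.
All ingroup taxa share the derived state '1' for stem photosynthetic; it defines the ingroup but does not resolve relationships within it.
nectar spur (derived state '0') is unique to Delta (autapomorphy; uninformative for grouping).
Most parsimonious ingroup topology: ((Epsilon,(Delta,Eta)),Alpha).
The clade {Delta, Epsilon, Eta} is supported by hollow quills: its derived state '1' occurs in exactly those taxa and in no other taxon (including the outgroup).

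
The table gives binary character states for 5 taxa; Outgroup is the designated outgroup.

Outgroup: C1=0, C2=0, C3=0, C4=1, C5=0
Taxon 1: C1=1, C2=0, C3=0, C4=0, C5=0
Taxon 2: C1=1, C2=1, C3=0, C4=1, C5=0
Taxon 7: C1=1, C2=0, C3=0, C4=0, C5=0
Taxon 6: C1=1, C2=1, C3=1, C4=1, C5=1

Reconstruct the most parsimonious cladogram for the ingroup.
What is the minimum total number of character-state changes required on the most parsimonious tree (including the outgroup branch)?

Character polarity is set by the outgroup: the derived state is whichever differs from the outgroup's state, so for C4 the derived state is '0', and for the remaining characters it is '1'.
All ingroup taxa share the derived state '1' for C1; it defines the ingroup but does not resolve relationships within it.
Only Taxon 2 and Taxon 6 show the derived state '1' for C2, supporting them as a clade.
C3 (derived state '1') is unique to Taxon 6 (autapomorphy; uninformative for grouping).
C4 (derived state '0') is shared by Taxon 1 and Taxon 7 — a synapomorphy uniting that clade.
C5: derived state '1' in Taxon 6 only — an autapomorphy, so it tells us nothing about relationships among taxa.
Most parsimonious ingroup topology: ((Taxon 1,Taxon 7),(Taxon 2,Taxon 6)).
Changes per character on this tree: C1: 1; C2: 1; C3: 1; C4: 1; C5: 1.
Total = 5.

5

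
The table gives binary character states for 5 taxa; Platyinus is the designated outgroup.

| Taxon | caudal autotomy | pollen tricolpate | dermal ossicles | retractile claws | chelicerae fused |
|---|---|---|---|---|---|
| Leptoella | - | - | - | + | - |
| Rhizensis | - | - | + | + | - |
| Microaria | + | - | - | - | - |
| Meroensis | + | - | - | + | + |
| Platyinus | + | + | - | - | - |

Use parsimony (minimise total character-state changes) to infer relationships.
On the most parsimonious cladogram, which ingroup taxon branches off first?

Character polarity is set by the outgroup: the derived state is whichever differs from the outgroup's state, so for caudal autotomy, pollen tricolpate the derived state is '-', and for the remaining characters it is '+'.
caudal autotomy (derived state '-') is shared by Leptoella and Rhizensis — a synapomorphy uniting that clade.
pollen tricolpate (derived state '-') is shared by all ingroup taxa — unites the whole ingroup.
dermal ossicles (derived state '+') is unique to Rhizensis (autapomorphy; uninformative for grouping).
retractile claws (derived state '+') is shared by Leptoella, Meroensis, and Rhizensis — a synapomorphy uniting that clade.
chelicerae fused (derived state '+') is unique to Meroensis (autapomorphy; uninformative for grouping).
Most parsimonious ingroup topology: ((Meroensis,(Leptoella,Rhizensis)),Microaria).
Microaria is sister to the clade containing all other ingroup taxa, so it is the earliest-diverging (most basal) ingroup lineage.

Microaria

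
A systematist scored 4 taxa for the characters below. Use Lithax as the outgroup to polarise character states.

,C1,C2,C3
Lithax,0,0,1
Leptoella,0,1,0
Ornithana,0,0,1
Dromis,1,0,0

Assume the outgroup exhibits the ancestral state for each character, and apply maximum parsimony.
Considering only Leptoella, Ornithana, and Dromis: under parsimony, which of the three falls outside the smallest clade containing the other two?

Character polarity is set by the outgroup: the derived state is whichever differs from the outgroup's state, so for C3 the derived state is '0', and for the remaining characters it is '1'.
C1 (derived state '1') is unique to Dromis (autapomorphy; uninformative for grouping).
C2 (derived state '1') is unique to Leptoella (autapomorphy; uninformative for grouping).
C3 (derived state '0') is shared by Dromis and Leptoella — a synapomorphy uniting that clade.
Most parsimonious ingroup topology: ((Leptoella,Dromis),Ornithana).
Leptoella and Dromis share a more recent common ancestor with each other than either does with Ornithana, so Ornithana is the least closely related of the three.

Ornithana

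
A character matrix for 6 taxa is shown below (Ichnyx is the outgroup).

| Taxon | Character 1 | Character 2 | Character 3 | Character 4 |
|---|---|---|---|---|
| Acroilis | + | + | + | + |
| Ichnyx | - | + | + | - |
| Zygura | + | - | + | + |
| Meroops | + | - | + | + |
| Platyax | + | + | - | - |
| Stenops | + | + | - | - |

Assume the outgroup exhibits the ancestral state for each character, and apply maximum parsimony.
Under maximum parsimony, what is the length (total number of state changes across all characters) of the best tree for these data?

4

Character polarity is set by the outgroup: the derived state is whichever differs from the outgroup's state, so for Character 2, Character 3 the derived state is '-', and for the remaining characters it is '+'.
Character 1 (derived state '+') is shared by all ingroup taxa — unites the whole ingroup.
Character 2 (derived state '-') is shared by Meroops and Zygura — a synapomorphy uniting that clade.
Only Platyax and Stenops show the derived state '-' for Character 3, supporting them as a clade.
Only Acroilis, Meroops, and Zygura show the derived state '+' for Character 4, supporting them as a clade.
Most parsimonious ingroup topology: (((Meroops,Zygura),Acroilis),(Platyax,Stenops)).
Changes per character on this tree: Character 1: 1; Character 2: 1; Character 3: 1; Character 4: 1.
Total = 4.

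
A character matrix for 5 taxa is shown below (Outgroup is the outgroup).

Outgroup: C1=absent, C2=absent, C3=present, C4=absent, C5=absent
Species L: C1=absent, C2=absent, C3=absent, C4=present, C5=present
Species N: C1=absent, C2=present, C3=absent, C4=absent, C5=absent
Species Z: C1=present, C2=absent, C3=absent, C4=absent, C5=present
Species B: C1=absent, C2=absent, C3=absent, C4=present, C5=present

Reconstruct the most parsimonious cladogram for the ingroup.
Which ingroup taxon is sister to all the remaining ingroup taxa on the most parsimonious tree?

Character polarity is set by the outgroup: the derived state is whichever differs from the outgroup's state, so for C3 the derived state is 'absent', and for the remaining characters it is 'present'.
C1 (derived state 'present') is unique to Species Z (autapomorphy; uninformative for grouping).
C2: derived state 'present' in Species N only — an autapomorphy, so it tells us nothing about relationships among taxa.
C3 (derived state 'absent') is shared by all ingroup taxa — unites the whole ingroup.
C4: derived state 'present' in Species B and Species L only — synapomorphy for {Species B, Species L}.
C5 (derived state 'present') is shared by Species B, Species L, and Species Z — a synapomorphy uniting that clade.
Most parsimonious ingroup topology: (((Species L,Species B),Species Z),Species N).
Species N is sister to the clade containing all other ingroup taxa, so it is the earliest-diverging (most basal) ingroup lineage.

Species N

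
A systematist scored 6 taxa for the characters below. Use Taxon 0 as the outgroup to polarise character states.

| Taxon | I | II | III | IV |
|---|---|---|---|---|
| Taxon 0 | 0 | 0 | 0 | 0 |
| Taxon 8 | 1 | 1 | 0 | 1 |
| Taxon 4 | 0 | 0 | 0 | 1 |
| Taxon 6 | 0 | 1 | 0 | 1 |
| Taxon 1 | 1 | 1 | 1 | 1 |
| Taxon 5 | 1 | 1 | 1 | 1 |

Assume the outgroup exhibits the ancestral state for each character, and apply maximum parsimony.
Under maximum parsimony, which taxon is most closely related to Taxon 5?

The outgroup has state '0' for every character, so '1' is the derived state throughout.
I (derived state '1') is shared by Taxon 1, Taxon 5, and Taxon 8 — a synapomorphy uniting that clade.
II: derived state '1' in Taxon 1, Taxon 5, Taxon 6, and Taxon 8 only — synapomorphy for {Taxon 1, Taxon 5, Taxon 6, Taxon 8}.
III (derived state '1') is shared by Taxon 1 and Taxon 5 — a synapomorphy uniting that clade.
IV (derived state '1') is shared by all ingroup taxa — unites the whole ingroup.
Most parsimonious ingroup topology: (((Taxon 8,(Taxon 1,Taxon 5)),Taxon 6),Taxon 4).
Taxon 5 and Taxon 1 form a cherry on this tree, so they are sister taxa.

Taxon 1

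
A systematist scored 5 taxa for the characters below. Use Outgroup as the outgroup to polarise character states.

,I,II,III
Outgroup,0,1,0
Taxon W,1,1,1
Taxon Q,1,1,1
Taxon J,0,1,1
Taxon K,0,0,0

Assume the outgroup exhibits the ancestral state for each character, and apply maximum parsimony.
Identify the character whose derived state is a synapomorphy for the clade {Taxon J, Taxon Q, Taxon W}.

Character polarity is set by the outgroup: the derived state is whichever differs from the outgroup's state, so for II the derived state is '0', and for the remaining characters it is '1'.
Only Taxon Q and Taxon W show the derived state '1' for I, supporting them as a clade.
II: derived state '0' in Taxon K only — an autapomorphy, so it tells us nothing about relationships among taxa.
III (derived state '1') is shared by Taxon J, Taxon Q, and Taxon W — a synapomorphy uniting that clade.
Most parsimonious ingroup topology: (((Taxon Q,Taxon W),Taxon J),Taxon K).
The clade {Taxon J, Taxon Q, Taxon W} is supported by III: its derived state '1' occurs in exactly those taxa and in no other taxon (including the outgroup).

III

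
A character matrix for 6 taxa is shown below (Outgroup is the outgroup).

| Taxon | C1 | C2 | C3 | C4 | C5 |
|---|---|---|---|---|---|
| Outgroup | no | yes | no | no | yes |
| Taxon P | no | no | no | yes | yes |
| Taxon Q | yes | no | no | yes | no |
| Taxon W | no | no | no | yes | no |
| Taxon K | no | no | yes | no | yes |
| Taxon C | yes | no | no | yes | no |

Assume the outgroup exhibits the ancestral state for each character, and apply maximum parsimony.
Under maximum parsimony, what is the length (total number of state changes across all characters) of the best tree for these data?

5

Character polarity is set by the outgroup: the derived state is whichever differs from the outgroup's state, so for C2, C5 the derived state is 'no', and for the remaining characters it is 'yes'.
Only Taxon C and Taxon Q show the derived state 'yes' for C1, supporting them as a clade.
C2 (derived state 'no') is shared by all ingroup taxa — unites the whole ingroup.
C3 (derived state 'yes') is unique to Taxon K (autapomorphy; uninformative for grouping).
C4 (derived state 'yes') is shared by Taxon C, Taxon P, Taxon Q, and Taxon W — a synapomorphy uniting that clade.
Only Taxon C, Taxon Q, and Taxon W show the derived state 'no' for C5, supporting them as a clade.
Most parsimonious ingroup topology: ((Taxon P,((Taxon Q,Taxon C),Taxon W)),Taxon K).
Changes per character on this tree: C1: 1; C2: 1; C3: 1; C4: 1; C5: 1.
Total = 5.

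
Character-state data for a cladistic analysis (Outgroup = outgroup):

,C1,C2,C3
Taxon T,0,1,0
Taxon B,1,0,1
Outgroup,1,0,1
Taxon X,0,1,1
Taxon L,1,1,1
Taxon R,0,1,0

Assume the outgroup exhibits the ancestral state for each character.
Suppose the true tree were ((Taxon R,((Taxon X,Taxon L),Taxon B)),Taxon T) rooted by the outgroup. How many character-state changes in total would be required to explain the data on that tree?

Map each character onto ((Taxon R,((Taxon X,Taxon L),Taxon B)),Taxon T) (rooted by Outgroup) and count the minimum state changes it requires (Fitch parsimony):
C1: 3; C2: 2; C3: 2.
Total tree length = 7.

7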